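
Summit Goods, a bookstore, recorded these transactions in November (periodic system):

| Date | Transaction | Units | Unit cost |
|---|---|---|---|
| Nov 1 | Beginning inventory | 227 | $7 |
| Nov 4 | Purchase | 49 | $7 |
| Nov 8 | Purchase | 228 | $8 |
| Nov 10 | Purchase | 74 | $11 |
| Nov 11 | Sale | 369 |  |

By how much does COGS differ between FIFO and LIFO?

$431

FIFO COGS: 227 @ $7 + 49 @ $7 + 93 @ $8 = $2,676
LIFO COGS: 74 @ $11 + 228 @ $8 + 49 @ $7 + 18 @ $7 = $3,107
Difference = |$2,676 − $3,107| = $431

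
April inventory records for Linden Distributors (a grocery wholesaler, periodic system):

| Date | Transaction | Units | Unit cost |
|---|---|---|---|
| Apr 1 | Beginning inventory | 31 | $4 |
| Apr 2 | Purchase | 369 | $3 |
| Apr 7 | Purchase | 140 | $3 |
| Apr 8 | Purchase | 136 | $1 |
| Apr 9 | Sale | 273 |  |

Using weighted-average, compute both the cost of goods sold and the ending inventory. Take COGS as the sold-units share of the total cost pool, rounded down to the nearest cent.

Apr 9, sell 273: 273/676 × $1,787.00 → $721.67
Ending inventory (cost pool remaining) = $1,065.33

COGS = $721.67; ending inventory = $1,065.33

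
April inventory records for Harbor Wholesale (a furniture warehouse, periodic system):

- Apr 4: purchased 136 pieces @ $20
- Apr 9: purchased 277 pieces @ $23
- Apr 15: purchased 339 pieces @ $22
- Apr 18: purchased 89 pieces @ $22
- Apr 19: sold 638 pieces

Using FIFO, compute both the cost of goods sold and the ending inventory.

Apr 19, 638 sold [FIFO — oldest first]: 136 @ $20 + 277 @ $23 + 225 @ $22 = $14,041
Ending inventory: 114 @ $22 + 89 @ $22 = $4,466
Check: goods available $18,507 = COGS $14,041 + ending $4,466

COGS = $14,041; ending inventory = $4,466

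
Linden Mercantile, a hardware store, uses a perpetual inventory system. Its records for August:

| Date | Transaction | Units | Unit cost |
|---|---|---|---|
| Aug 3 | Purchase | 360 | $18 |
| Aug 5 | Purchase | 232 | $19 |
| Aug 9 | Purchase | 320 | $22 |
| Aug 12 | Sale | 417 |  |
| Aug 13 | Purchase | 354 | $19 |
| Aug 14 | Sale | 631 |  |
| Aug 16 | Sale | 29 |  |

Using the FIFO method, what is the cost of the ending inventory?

Aug 12, 417 sold [FIFO — oldest first]: 360 @ $18 + 57 @ $19 = $7,563
Aug 14, 631 sold [FIFO — oldest first]: 175 @ $19 + 320 @ $22 + 136 @ $19 = $12,949
Aug 16, 29 sold [FIFO — oldest first]: 29 @ $19 = $551
Total COGS = $7,563 + $12,949 + $551 = $21,063
Ending inventory: 189 @ $19 = $3,591

Ending inventory = $3,591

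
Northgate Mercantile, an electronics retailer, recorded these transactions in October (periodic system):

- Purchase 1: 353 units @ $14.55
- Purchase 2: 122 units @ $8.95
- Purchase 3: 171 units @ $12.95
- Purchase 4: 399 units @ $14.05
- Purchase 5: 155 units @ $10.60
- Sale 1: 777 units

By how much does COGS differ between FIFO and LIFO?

$354.25

FIFO COGS: 353 @ $14.55 + 122 @ $8.95 + 171 @ $12.95 + 131 @ $14.05 = $10,283.05
LIFO COGS: 155 @ $10.60 + 399 @ $14.05 + 171 @ $12.95 + 52 @ $8.95 = $9,928.80
Difference = |$10,283.05 − $9,928.80| = $354.25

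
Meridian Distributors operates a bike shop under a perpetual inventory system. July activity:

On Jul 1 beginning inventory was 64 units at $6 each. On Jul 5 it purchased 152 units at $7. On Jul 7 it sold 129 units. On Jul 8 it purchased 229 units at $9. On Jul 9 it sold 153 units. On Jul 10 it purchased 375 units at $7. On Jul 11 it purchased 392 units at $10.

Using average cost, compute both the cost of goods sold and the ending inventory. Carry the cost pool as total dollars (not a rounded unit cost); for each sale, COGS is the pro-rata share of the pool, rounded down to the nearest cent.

After Jul 1: 64 on hand, pool $384.00 (≈ $6.0000 each)
After Jul 5: 216 on hand, pool $1,448.00 (≈ $6.7037 each)
Jul 7, sell 129: 129/216 × $1,448.00 → $864.77
After Jul 8: 316 on hand, pool $2,644.23 (≈ $8.3678 each)
Jul 9, sell 153: 153/316 × $2,644.23 → $1,280.27
After Jul 10: 538 on hand, pool $3,988.96 (≈ $7.4144 each)
After Jul 11: 930 on hand, pool $7,908.96 (≈ $8.5043 each)
Total COGS = $864.77 + $1,280.27 = $2,145.04
Ending inventory (cost pool remaining) = $7,908.96

COGS = $2,145.04; ending inventory = $7,908.96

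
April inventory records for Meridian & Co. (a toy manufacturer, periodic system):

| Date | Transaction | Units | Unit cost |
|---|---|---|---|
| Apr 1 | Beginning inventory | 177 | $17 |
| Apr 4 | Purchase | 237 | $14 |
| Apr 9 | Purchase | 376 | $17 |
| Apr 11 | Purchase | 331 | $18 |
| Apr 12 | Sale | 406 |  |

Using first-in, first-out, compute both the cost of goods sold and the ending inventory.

COGS = $6,215; ending inventory = $12,462

Apr 12, 406 sold [FIFO — oldest first]: 177 @ $17 + 229 @ $14 = $6,215
Ending inventory: 8 @ $14 + 376 @ $17 + 331 @ $18 = $12,462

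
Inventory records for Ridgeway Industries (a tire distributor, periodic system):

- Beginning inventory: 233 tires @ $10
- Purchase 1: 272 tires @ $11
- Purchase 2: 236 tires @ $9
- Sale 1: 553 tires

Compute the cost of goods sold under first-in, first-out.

Sale 1 (553) [FIFO — oldest first]: 233 @ $10 + 272 @ $11 + 48 @ $9 = $5,754
Ending inventory: 188 @ $9 = $1,692

COGS = $5,754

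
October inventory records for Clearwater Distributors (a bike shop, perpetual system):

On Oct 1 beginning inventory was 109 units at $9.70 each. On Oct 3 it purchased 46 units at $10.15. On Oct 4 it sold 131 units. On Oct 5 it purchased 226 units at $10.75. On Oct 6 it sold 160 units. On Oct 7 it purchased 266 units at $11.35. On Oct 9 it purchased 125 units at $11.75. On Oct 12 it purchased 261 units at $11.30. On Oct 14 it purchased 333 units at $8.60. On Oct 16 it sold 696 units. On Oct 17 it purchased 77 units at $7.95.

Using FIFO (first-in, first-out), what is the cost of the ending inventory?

Ending inventory = $3,995.75

Oct 4, 131 sold [FIFO — oldest first]: 109 @ $9.70 + 22 @ $10.15 = $1,280.60
Oct 6, 160 sold [FIFO — oldest first]: 24 @ $10.15 + 136 @ $10.75 = $1,705.60
Oct 16, 696 sold [FIFO — oldest first]: 90 @ $10.75 + 266 @ $11.35 + 125 @ $11.75 + 215 @ $11.30 = $7,884.85
Total COGS = $1,280.60 + $1,705.60 + $7,884.85 = $10,871.05
Ending inventory: 46 @ $11.30 + 333 @ $8.60 + 77 @ $7.95 = $3,995.75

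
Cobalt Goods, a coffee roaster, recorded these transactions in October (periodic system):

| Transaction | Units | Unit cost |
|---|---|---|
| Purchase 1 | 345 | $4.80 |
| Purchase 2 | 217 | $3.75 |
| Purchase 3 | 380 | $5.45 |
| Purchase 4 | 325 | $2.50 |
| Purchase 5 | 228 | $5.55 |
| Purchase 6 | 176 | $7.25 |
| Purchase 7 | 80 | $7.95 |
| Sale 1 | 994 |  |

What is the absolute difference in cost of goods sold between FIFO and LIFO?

$327.40

FIFO COGS: 345 @ $4.80 + 217 @ $3.75 + 380 @ $5.45 + 52 @ $2.50 = $4,670.75
LIFO COGS: 80 @ $7.95 + 176 @ $7.25 + 228 @ $5.55 + 325 @ $2.50 + 185 @ $5.45 = $4,998.15
Difference = |$4,670.75 − $4,998.15| = $327.40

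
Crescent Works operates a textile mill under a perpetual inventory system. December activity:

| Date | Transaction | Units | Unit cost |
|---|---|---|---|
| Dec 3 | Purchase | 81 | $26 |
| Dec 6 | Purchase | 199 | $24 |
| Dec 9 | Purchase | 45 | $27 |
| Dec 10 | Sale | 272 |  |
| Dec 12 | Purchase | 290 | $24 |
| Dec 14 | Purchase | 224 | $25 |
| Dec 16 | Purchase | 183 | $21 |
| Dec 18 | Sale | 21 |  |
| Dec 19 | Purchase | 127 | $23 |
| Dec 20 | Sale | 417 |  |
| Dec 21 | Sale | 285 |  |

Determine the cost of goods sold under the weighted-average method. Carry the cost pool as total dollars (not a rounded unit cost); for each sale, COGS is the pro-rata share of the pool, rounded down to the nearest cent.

After Dec 3: 81 on hand, pool $2,106.00 (≈ $26.0000 each)
After Dec 6: 280 on hand, pool $6,882.00 (≈ $24.5786 each)
After Dec 9: 325 on hand, pool $8,097.00 (≈ $24.9138 each)
Dec 10, sell 272: 272/325 × $8,097.00 → $6,776.56
After Dec 12: 343 on hand, pool $8,280.44 (≈ $24.1412 each)
After Dec 14: 567 on hand, pool $13,880.44 (≈ $24.4805 each)
After Dec 16: 750 on hand, pool $17,723.44 (≈ $23.6313 each)
Dec 18, sell 21: 21/750 × $17,723.44 → $496.25
After Dec 19: 856 on hand, pool $20,148.19 (≈ $23.5376 each)
Dec 20, sell 417: 417/856 × $20,148.19 → $9,815.18
Dec 21, sell 285: 285/439 × $10,333.01 → $6,708.21
Total COGS = $6,776.56 + $496.25 + $9,815.18 + $6,708.21 = $23,796.20
Ending inventory (cost pool remaining) = $3,624.80
Check: goods available $27,421.00 = COGS $23,796.20 + ending $3,624.80

COGS = $23,796.20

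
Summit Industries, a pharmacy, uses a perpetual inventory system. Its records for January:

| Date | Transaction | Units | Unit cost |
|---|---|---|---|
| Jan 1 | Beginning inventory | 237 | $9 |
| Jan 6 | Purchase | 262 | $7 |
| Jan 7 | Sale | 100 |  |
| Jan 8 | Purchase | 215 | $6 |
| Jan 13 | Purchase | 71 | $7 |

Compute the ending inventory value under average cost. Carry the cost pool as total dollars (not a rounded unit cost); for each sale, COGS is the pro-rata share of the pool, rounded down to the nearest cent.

Ending inventory = $4,959.02

After Jan 1: 237 on hand, pool $2,133.00 (≈ $9.0000 each)
After Jan 6: 499 on hand, pool $3,967.00 (≈ $7.9499 each)
Jan 7, sell 100: 100/499 × $3,967.00 → $794.98
After Jan 8: 614 on hand, pool $4,462.02 (≈ $7.2671 each)
After Jan 13: 685 on hand, pool $4,959.02 (≈ $7.2394 each)
Ending inventory (cost pool remaining) = $4,959.02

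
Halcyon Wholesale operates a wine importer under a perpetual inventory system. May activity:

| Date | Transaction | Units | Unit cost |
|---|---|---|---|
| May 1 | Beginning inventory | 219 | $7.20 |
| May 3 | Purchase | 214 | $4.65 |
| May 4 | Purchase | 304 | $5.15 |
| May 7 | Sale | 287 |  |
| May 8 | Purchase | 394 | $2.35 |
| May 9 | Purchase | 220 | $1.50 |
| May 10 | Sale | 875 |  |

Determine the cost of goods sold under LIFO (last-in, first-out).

COGS = $4,032.60

May 7, 287 sold [LIFO — newest first]: 287 @ $5.15 = $1,478.05
May 10, 875 sold [LIFO — newest first]: 220 @ $1.50 + 394 @ $2.35 + 17 @ $5.15 + 214 @ $4.65 + 30 @ $7.20 = $2,554.55
Total COGS = $1,478.05 + $2,554.55 = $4,032.60
Ending inventory: 189 @ $7.20 = $1,360.80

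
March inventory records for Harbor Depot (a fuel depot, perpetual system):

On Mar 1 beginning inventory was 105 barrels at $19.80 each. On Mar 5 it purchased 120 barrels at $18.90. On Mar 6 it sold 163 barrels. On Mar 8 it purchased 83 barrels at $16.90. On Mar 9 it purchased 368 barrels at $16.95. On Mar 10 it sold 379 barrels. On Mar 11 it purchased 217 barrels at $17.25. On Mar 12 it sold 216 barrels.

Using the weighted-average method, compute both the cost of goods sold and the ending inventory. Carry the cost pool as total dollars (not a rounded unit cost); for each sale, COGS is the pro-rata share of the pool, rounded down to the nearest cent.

COGS = $13,402.91; ending inventory = $2,327.64

After Mar 1: 105 on hand, pool $2,079.00 (≈ $19.8000 each)
After Mar 5: 225 on hand, pool $4,347.00 (≈ $19.3200 each)
Mar 6, sell 163: 163/225 × $4,347.00 → $3,149.16
After Mar 8: 145 on hand, pool $2,600.54 (≈ $17.9348 each)
After Mar 9: 513 on hand, pool $8,838.14 (≈ $17.2283 each)
Mar 10, sell 379: 379/513 × $8,838.14 → $6,529.54
After Mar 11: 351 on hand, pool $6,051.85 (≈ $17.2417 each)
Mar 12, sell 216: 216/351 × $6,051.85 → $3,724.21
Total COGS = $3,149.16 + $6,529.54 + $3,724.21 = $13,402.91
Ending inventory (cost pool remaining) = $2,327.64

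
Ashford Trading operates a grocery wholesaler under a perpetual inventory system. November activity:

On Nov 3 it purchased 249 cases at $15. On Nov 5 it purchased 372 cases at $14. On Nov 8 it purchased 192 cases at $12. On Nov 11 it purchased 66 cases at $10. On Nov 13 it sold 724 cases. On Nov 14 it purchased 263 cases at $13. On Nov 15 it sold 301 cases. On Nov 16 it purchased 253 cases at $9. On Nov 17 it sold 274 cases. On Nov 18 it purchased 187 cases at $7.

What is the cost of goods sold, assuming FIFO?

COGS = $16,739

Nov 13, 724 sold [FIFO — oldest first]: 249 @ $15 + 372 @ $14 + 103 @ $12 = $10,179
Nov 15, 301 sold [FIFO — oldest first]: 89 @ $12 + 66 @ $10 + 146 @ $13 = $3,626
Nov 17, 274 sold [FIFO — oldest first]: 117 @ $13 + 157 @ $9 = $2,934
Total COGS = $10,179 + $3,626 + $2,934 = $16,739
Ending inventory: 96 @ $9 + 187 @ $7 = $2,173
Check: goods available $18,912 = COGS $16,739 + ending $2,173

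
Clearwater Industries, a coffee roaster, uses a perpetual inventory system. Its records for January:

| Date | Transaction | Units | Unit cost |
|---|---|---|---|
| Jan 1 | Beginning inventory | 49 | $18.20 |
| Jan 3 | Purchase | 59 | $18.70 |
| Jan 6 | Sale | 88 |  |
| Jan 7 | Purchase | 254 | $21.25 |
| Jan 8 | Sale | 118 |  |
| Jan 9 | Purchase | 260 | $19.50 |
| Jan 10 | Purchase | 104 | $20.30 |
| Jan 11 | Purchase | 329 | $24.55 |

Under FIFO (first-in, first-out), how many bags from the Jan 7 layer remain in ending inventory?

156

Jan 6, 88 sold [FIFO — oldest first]: 49 @ $18.20 + 39 @ $18.70 = $1,621.10
Jan 8, 118 sold [FIFO — oldest first]: 20 @ $18.70 + 98 @ $21.25 = $2,456.50
Total COGS = $1,621.10 + $2,456.50 = $4,077.60
Ending inventory: 156 @ $21.25 + 260 @ $19.50 + 104 @ $20.30 + 329 @ $24.55 = $18,573.15
Check: goods available $22,650.75 = COGS $4,077.60 + ending $18,573.15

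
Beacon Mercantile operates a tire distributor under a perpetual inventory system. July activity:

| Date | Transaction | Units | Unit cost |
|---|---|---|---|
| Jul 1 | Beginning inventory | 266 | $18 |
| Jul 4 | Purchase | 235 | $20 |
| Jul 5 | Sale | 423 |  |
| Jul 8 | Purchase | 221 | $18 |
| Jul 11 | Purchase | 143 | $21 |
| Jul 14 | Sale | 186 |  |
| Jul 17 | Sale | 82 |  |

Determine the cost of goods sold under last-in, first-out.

Jul 5, 423 sold [LIFO — newest first]: 235 @ $20 + 188 @ $18 = $8,084
Jul 14, 186 sold [LIFO — newest first]: 143 @ $21 + 43 @ $18 = $3,777
Jul 17, 82 sold [LIFO — newest first]: 82 @ $18 = $1,476
Total COGS = $8,084 + $3,777 + $1,476 = $13,337
Ending inventory: 78 @ $18 + 96 @ $18 = $3,132
Check: goods available $16,469 = COGS $13,337 + ending $3,132

COGS = $13,337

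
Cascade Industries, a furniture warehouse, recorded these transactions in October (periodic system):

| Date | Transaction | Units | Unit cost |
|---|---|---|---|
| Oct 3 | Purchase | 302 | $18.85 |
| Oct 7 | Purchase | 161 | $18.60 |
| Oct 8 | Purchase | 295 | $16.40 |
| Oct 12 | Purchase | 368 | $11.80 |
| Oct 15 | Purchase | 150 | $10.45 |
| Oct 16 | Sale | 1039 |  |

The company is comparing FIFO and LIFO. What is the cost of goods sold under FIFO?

COGS = $16,841.10

FIFO COGS: 302 @ $18.85 + 161 @ $18.60 + 295 @ $16.40 + 281 @ $11.80 = $16,841.10
LIFO COGS: 150 @ $10.45 + 368 @ $11.80 + 295 @ $16.40 + 161 @ $18.60 + 65 @ $18.85 = $14,967.75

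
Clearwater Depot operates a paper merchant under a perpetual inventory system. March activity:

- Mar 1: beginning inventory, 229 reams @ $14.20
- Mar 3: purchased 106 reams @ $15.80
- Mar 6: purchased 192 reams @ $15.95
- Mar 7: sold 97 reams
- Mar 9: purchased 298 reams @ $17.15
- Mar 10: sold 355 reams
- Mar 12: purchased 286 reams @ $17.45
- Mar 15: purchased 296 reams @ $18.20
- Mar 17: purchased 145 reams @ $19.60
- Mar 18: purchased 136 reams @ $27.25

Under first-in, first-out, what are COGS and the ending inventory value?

Mar 7, 97 sold [FIFO — oldest first]: 97 @ $14.20 = $1,377.40
Mar 10, 355 sold [FIFO — oldest first]: 132 @ $14.20 + 106 @ $15.80 + 117 @ $15.95 = $5,415.35
Total COGS = $1,377.40 + $5,415.35 = $6,792.75
Ending inventory: 75 @ $15.95 + 298 @ $17.15 + 286 @ $17.45 + 296 @ $18.20 + 145 @ $19.60 + 136 @ $27.25 = $23,232.85

COGS = $6,792.75; ending inventory = $23,232.85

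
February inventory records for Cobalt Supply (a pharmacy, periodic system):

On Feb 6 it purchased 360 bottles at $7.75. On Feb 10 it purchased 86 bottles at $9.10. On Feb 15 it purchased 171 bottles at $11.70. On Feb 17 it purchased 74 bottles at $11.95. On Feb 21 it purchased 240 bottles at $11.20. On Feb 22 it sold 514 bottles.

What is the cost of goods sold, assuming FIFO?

COGS = $4,368.20

Feb 22, 514 sold [FIFO — oldest first]: 360 @ $7.75 + 86 @ $9.10 + 68 @ $11.70 = $4,368.20
Ending inventory: 103 @ $11.70 + 74 @ $11.95 + 240 @ $11.20 = $4,777.40
Check: goods available $9,145.60 = COGS $4,368.20 + ending $4,777.40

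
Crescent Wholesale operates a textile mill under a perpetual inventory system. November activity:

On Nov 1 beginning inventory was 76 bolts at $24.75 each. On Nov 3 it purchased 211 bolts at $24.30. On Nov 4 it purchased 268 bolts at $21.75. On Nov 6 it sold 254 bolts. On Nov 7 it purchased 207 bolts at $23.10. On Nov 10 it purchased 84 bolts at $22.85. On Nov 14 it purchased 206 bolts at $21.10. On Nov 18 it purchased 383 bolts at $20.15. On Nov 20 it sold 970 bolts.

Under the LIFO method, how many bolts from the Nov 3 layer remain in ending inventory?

135

Nov 6, 254 sold [LIFO — newest first]: 254 @ $21.75 = $5,524.50
Nov 20, 970 sold [LIFO — newest first]: 383 @ $20.15 + 206 @ $21.10 + 84 @ $22.85 + 207 @ $23.10 + 14 @ $21.75 + 76 @ $24.30 = $20,916.45
Total COGS = $5,524.50 + $20,916.45 = $26,440.95
Ending inventory: 76 @ $24.75 + 135 @ $24.30 = $5,161.50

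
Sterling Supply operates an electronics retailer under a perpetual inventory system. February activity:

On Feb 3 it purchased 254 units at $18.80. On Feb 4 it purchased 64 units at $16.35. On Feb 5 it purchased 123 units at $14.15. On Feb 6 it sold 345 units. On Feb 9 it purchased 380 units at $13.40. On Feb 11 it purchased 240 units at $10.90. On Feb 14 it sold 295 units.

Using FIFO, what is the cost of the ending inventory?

Ending inventory = $5,041.40

Feb 6, 345 sold [FIFO — oldest first]: 254 @ $18.80 + 64 @ $16.35 + 27 @ $14.15 = $6,203.65
Feb 14, 295 sold [FIFO — oldest first]: 96 @ $14.15 + 199 @ $13.40 = $4,025.00
Total COGS = $6,203.65 + $4,025.00 = $10,228.65
Ending inventory: 181 @ $13.40 + 240 @ $10.90 = $5,041.40
Check: goods available $15,270.05 = COGS $10,228.65 + ending $5,041.40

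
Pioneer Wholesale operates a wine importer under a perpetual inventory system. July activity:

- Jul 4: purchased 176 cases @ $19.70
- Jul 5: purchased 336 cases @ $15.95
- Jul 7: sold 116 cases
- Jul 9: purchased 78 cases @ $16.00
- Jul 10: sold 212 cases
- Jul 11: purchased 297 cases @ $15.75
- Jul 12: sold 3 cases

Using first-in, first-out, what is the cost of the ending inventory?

Ending inventory = $8,812.70

Jul 7, 116 sold [FIFO — oldest first]: 116 @ $19.70 = $2,285.20
Jul 10, 212 sold [FIFO — oldest first]: 60 @ $19.70 + 152 @ $15.95 = $3,606.40
Jul 12, 3 sold [FIFO — oldest first]: 3 @ $15.95 = $47.85
Total COGS = $2,285.20 + $3,606.40 + $47.85 = $5,939.45
Ending inventory: 181 @ $15.95 + 78 @ $16.00 + 297 @ $15.75 = $8,812.70
Check: goods available $14,752.15 = COGS $5,939.45 + ending $8,812.70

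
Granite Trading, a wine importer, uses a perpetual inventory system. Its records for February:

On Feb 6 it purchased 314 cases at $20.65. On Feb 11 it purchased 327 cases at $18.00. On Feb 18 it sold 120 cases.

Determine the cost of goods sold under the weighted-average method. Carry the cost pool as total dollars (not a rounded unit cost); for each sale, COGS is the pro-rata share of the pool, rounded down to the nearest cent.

COGS = $2,315.77

After Feb 6: 314 on hand, pool $6,484.10 (≈ $20.6500 each)
After Feb 11: 641 on hand, pool $12,370.10 (≈ $19.2981 each)
Feb 18, sell 120: 120/641 × $12,370.10 → $2,315.77
Ending inventory (cost pool remaining) = $10,054.33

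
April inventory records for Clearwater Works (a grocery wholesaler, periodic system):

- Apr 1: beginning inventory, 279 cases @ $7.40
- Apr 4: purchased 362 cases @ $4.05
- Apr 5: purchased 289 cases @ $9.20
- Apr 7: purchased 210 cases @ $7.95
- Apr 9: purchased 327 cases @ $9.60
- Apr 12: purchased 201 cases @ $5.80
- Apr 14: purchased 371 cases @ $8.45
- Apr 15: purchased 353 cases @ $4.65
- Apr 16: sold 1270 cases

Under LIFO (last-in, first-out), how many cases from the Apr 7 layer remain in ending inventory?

Apr 16, 1270 sold [LIFO — newest first]: 353 @ $4.65 + 371 @ $8.45 + 201 @ $5.80 + 327 @ $9.60 + 18 @ $7.95 = $9,224.50
Ending inventory: 279 @ $7.40 + 362 @ $4.05 + 289 @ $9.20 + 192 @ $7.95 = $7,715.90
Check: goods available $16,940.40 = COGS $9,224.50 + ending $7,715.90

192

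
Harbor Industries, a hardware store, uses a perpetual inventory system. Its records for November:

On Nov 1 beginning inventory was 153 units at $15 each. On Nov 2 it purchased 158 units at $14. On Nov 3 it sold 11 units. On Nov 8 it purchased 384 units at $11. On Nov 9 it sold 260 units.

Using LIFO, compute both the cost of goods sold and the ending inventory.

Nov 3, 11 sold [LIFO — newest first]: 11 @ $14 = $154
Nov 9, 260 sold [LIFO — newest first]: 260 @ $11 = $2,860
Total COGS = $154 + $2,860 = $3,014
Ending inventory: 153 @ $15 + 147 @ $14 + 124 @ $11 = $5,717

COGS = $3,014; ending inventory = $5,717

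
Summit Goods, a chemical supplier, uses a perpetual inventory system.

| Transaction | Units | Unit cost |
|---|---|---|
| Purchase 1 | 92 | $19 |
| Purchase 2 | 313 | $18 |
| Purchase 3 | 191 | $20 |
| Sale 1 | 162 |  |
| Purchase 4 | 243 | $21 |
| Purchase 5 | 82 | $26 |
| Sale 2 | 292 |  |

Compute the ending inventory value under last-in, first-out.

Sale 1 (162) [LIFO — newest first]: 162 @ $20 = $3,240
Sale 2 (292) [LIFO — newest first]: 82 @ $26 + 210 @ $21 = $6,542
Total COGS = $3,240 + $6,542 = $9,782
Ending inventory: 92 @ $19 + 313 @ $18 + 29 @ $20 + 33 @ $21 = $8,655

Ending inventory = $8,655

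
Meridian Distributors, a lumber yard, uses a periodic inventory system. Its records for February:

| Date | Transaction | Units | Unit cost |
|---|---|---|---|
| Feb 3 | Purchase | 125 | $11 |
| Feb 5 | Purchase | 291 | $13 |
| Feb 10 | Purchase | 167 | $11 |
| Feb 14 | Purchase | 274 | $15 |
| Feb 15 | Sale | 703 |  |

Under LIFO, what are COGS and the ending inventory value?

Feb 15, 703 sold [LIFO — newest first]: 274 @ $15 + 167 @ $11 + 262 @ $13 = $9,353
Ending inventory: 125 @ $11 + 29 @ $13 = $1,752

COGS = $9,353; ending inventory = $1,752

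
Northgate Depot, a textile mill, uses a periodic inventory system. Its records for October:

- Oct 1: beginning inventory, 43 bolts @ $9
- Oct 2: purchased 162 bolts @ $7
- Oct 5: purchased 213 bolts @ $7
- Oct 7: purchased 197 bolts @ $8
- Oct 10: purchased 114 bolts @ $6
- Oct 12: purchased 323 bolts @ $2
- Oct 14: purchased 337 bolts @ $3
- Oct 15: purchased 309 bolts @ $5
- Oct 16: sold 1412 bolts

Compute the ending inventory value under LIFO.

Oct 16, 1412 sold [LIFO — newest first]: 309 @ $5 + 337 @ $3 + 323 @ $2 + 114 @ $6 + 197 @ $8 + 132 @ $7 = $6,386
Ending inventory: 43 @ $9 + 162 @ $7 + 81 @ $7 = $2,088
Check: goods available $8,474 = COGS $6,386 + ending $2,088

Ending inventory = $2,088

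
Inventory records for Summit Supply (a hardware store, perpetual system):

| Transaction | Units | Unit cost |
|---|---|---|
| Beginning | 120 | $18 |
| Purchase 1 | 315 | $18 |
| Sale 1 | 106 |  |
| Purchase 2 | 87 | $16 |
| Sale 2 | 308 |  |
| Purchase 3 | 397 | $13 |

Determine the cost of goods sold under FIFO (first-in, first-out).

Sale 1 (106) [FIFO — oldest first]: 106 @ $18 = $1,908
Sale 2 (308) [FIFO — oldest first]: 14 @ $18 + 294 @ $18 = $5,544
Total COGS = $1,908 + $5,544 = $7,452
Ending inventory: 21 @ $18 + 87 @ $16 + 397 @ $13 = $6,931

COGS = $7,452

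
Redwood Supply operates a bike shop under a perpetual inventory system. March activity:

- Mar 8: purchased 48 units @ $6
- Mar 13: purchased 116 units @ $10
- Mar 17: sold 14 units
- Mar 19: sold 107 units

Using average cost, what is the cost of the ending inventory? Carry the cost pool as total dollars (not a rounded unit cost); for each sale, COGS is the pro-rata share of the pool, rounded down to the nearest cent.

Ending inventory = $379.67

After Mar 8: 48 on hand, pool $288.00 (≈ $6.0000 each)
After Mar 13: 164 on hand, pool $1,448.00 (≈ $8.8293 each)
Mar 17, sell 14: 14/164 × $1,448.00 → $123.60
Mar 19, sell 107: 107/150 × $1,324.40 → $944.73
Total COGS = $123.60 + $944.73 = $1,068.33
Ending inventory (cost pool remaining) = $379.67
Check: goods available $1,448.00 = COGS $1,068.33 + ending $379.67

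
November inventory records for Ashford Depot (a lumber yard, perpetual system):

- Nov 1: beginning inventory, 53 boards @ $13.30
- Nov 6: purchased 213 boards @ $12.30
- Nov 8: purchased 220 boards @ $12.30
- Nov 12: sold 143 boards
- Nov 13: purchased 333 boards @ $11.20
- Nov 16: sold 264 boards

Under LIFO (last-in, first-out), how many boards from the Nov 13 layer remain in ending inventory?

Nov 12, 143 sold [LIFO — newest first]: 143 @ $12.30 = $1,758.90
Nov 16, 264 sold [LIFO — newest first]: 264 @ $11.20 = $2,956.80
Total COGS = $1,758.90 + $2,956.80 = $4,715.70
Ending inventory: 53 @ $13.30 + 213 @ $12.30 + 77 @ $12.30 + 69 @ $11.20 = $5,044.70
Check: goods available $9,760.40 = COGS $4,715.70 + ending $5,044.70

69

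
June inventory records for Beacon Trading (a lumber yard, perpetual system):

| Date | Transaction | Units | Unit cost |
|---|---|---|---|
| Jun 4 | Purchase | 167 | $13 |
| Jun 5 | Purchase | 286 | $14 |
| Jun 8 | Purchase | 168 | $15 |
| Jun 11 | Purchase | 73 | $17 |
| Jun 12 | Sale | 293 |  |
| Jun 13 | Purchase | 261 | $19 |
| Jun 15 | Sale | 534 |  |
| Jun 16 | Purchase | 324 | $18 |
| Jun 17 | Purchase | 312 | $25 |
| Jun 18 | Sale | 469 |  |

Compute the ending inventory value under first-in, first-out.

Jun 12, 293 sold [FIFO — oldest first]: 167 @ $13 + 126 @ $14 = $3,935
Jun 15, 534 sold [FIFO — oldest first]: 160 @ $14 + 168 @ $15 + 73 @ $17 + 133 @ $19 = $8,528
Jun 18, 469 sold [FIFO — oldest first]: 128 @ $19 + 324 @ $18 + 17 @ $25 = $8,689
Total COGS = $3,935 + $8,528 + $8,689 = $21,152
Ending inventory: 295 @ $25 = $7,375
Check: goods available $28,527 = COGS $21,152 + ending $7,375

Ending inventory = $7,375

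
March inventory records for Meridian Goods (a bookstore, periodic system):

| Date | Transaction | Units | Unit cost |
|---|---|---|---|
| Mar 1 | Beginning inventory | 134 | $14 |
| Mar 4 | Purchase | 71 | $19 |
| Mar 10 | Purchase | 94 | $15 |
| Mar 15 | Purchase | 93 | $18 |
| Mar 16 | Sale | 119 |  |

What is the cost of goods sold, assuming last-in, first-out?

Mar 16, 119 sold [LIFO — newest first]: 93 @ $18 + 26 @ $15 = $2,064
Ending inventory: 134 @ $14 + 71 @ $19 + 68 @ $15 = $4,245

COGS = $2,064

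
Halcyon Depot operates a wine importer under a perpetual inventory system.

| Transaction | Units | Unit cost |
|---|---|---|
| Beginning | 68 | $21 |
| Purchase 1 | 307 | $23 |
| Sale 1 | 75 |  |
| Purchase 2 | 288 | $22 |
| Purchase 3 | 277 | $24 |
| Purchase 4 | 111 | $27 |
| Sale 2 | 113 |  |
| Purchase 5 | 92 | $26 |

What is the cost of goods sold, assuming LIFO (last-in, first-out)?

Sale 1 (75) [LIFO — newest first]: 75 @ $23 = $1,725
Sale 2 (113) [LIFO — newest first]: 111 @ $27 + 2 @ $24 = $3,045
Total COGS = $1,725 + $3,045 = $4,770
Ending inventory: 68 @ $21 + 232 @ $23 + 288 @ $22 + 275 @ $24 + 92 @ $26 = $22,092

COGS = $4,770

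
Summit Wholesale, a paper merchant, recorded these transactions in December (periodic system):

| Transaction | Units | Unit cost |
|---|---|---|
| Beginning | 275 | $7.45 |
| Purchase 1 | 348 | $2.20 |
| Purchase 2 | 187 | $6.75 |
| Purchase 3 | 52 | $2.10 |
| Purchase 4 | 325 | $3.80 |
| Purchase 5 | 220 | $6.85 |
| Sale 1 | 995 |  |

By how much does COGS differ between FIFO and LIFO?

$113.55

FIFO COGS: 275 @ $7.45 + 348 @ $2.20 + 187 @ $6.75 + 52 @ $2.10 + 133 @ $3.80 = $4,691.20
LIFO COGS: 220 @ $6.85 + 325 @ $3.80 + 52 @ $2.10 + 187 @ $6.75 + 211 @ $2.20 = $4,577.65
Difference = |$4,691.20 − $4,577.65| = $113.55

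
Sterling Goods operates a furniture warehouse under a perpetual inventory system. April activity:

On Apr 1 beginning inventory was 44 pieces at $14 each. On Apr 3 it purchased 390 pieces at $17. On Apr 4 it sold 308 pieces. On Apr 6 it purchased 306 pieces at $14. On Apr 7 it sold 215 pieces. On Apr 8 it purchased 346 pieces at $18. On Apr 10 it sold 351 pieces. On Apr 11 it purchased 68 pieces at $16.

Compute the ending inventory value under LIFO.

Ending inventory = $4,302

Apr 4, 308 sold [LIFO — newest first]: 308 @ $17 = $5,236
Apr 7, 215 sold [LIFO — newest first]: 215 @ $14 = $3,010
Apr 10, 351 sold [LIFO — newest first]: 346 @ $18 + 5 @ $14 = $6,298
Total COGS = $5,236 + $3,010 + $6,298 = $14,544
Ending inventory: 44 @ $14 + 82 @ $17 + 86 @ $14 + 68 @ $16 = $4,302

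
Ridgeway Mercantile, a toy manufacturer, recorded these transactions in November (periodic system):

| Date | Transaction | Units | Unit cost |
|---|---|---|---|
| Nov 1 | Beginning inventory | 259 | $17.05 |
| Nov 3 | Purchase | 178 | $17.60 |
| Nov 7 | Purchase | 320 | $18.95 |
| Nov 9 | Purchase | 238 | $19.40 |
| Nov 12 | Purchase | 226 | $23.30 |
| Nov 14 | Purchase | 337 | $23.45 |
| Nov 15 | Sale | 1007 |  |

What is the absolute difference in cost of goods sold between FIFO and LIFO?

FIFO COGS: 259 @ $17.05 + 178 @ $17.60 + 320 @ $18.95 + 238 @ $19.40 + 12 @ $23.30 = $18,509.55
LIFO COGS: 337 @ $23.45 + 226 @ $23.30 + 238 @ $19.40 + 206 @ $18.95 = $21,689.35
Difference = |$18,509.55 − $21,689.35| = $3,179.80

$3,179.80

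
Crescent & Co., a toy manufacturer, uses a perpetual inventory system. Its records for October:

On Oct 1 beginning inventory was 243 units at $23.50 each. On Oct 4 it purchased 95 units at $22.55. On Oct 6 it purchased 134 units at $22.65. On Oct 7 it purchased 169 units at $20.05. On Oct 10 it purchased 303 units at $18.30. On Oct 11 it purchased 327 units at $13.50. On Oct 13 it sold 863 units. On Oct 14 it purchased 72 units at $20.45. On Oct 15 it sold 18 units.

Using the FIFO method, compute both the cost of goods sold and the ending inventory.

COGS = $18,668.30; ending inventory = $7,039.80

Oct 13, 863 sold [FIFO — oldest first]: 243 @ $23.50 + 95 @ $22.55 + 134 @ $22.65 + 169 @ $20.05 + 222 @ $18.30 = $18,338.90
Oct 15, 18 sold [FIFO — oldest first]: 18 @ $18.30 = $329.40
Total COGS = $18,338.90 + $329.40 = $18,668.30
Ending inventory: 63 @ $18.30 + 327 @ $13.50 + 72 @ $20.45 = $7,039.80
Check: goods available $25,708.10 = COGS $18,668.30 + ending $7,039.80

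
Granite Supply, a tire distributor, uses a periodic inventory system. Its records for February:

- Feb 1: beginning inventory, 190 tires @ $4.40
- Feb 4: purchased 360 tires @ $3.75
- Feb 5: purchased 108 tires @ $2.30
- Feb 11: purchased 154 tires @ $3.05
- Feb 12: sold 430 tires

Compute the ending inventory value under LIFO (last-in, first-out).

Ending inventory = $1,556.00

Feb 12, 430 sold [LIFO — newest first]: 154 @ $3.05 + 108 @ $2.30 + 168 @ $3.75 = $1,348.10
Ending inventory: 190 @ $4.40 + 192 @ $3.75 = $1,556.00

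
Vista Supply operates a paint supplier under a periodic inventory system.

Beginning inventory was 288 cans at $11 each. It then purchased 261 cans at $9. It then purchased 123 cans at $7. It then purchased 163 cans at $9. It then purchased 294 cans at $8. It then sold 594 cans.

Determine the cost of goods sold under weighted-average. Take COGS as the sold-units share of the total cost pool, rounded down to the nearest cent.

COGS = $5,364.94

Sale 1, sell 594: 594/1129 × $10,197.00 → $5,364.94
Ending inventory (cost pool remaining) = $4,832.06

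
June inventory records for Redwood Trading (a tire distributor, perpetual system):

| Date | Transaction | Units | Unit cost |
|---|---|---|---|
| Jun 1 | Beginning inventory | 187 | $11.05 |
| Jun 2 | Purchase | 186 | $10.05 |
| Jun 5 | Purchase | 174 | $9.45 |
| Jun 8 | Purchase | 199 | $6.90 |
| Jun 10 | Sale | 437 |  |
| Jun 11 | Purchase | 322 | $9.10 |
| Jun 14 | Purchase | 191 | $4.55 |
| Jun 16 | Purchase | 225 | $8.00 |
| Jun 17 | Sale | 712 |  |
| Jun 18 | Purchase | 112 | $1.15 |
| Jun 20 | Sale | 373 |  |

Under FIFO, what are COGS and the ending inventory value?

Jun 10, 437 sold [FIFO — oldest first]: 187 @ $11.05 + 186 @ $10.05 + 64 @ $9.45 = $4,540.45
Jun 17, 712 sold [FIFO — oldest first]: 110 @ $9.45 + 199 @ $6.90 + 322 @ $9.10 + 81 @ $4.55 = $5,711.35
Jun 20, 373 sold [FIFO — oldest first]: 110 @ $4.55 + 225 @ $8.00 + 38 @ $1.15 = $2,344.20
Total COGS = $4,540.45 + $5,711.35 + $2,344.20 = $12,596.00
Ending inventory: 74 @ $1.15 = $85.10

COGS = $12,596.00; ending inventory = $85.10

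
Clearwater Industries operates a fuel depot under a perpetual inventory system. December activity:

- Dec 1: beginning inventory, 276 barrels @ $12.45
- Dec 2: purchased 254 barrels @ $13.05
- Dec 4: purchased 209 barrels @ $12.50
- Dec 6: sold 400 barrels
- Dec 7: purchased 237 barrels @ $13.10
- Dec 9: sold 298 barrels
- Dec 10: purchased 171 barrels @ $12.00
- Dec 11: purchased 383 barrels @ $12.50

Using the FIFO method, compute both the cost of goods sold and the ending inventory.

Dec 6, 400 sold [FIFO — oldest first]: 276 @ $12.45 + 124 @ $13.05 = $5,054.40
Dec 9, 298 sold [FIFO — oldest first]: 130 @ $13.05 + 168 @ $12.50 = $3,796.50
Total COGS = $5,054.40 + $3,796.50 = $8,850.90
Ending inventory: 41 @ $12.50 + 237 @ $13.10 + 171 @ $12.00 + 383 @ $12.50 = $10,456.70
Check: goods available $19,307.60 = COGS $8,850.90 + ending $10,456.70

COGS = $8,850.90; ending inventory = $10,456.70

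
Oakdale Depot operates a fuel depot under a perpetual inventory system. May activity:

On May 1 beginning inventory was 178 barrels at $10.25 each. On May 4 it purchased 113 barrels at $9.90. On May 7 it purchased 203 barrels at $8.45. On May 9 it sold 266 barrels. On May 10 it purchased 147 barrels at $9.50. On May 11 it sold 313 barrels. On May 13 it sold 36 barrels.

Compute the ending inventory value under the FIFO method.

Ending inventory = $247.00

May 9, 266 sold [FIFO — oldest first]: 178 @ $10.25 + 88 @ $9.90 = $2,695.70
May 11, 313 sold [FIFO — oldest first]: 25 @ $9.90 + 203 @ $8.45 + 85 @ $9.50 = $2,770.35
May 13, 36 sold [FIFO — oldest first]: 36 @ $9.50 = $342.00
Total COGS = $2,695.70 + $2,770.35 + $342.00 = $5,808.05
Ending inventory: 26 @ $9.50 = $247.00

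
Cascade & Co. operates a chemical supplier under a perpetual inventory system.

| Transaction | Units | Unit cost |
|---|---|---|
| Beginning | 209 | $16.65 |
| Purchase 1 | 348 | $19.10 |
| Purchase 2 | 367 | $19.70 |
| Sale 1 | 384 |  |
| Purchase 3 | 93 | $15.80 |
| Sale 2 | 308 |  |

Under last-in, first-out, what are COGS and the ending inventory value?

Sale 1 (384) [LIFO — newest first]: 367 @ $19.70 + 17 @ $19.10 = $7,554.60
Sale 2 (308) [LIFO — newest first]: 93 @ $15.80 + 215 @ $19.10 = $5,575.90
Total COGS = $7,554.60 + $5,575.90 = $13,130.50
Ending inventory: 209 @ $16.65 + 116 @ $19.10 = $5,695.45
Check: goods available $18,825.95 = COGS $13,130.50 + ending $5,695.45

COGS = $13,130.50; ending inventory = $5,695.45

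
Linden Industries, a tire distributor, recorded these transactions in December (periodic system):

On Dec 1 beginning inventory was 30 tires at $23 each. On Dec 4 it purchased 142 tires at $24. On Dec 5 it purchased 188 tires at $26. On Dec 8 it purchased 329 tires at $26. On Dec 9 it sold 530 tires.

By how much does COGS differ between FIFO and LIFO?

FIFO COGS: 30 @ $23 + 142 @ $24 + 188 @ $26 + 170 @ $26 = $13,406
LIFO COGS: 329 @ $26 + 188 @ $26 + 13 @ $24 = $13,754
Difference = |$13,406 − $13,754| = $348

$348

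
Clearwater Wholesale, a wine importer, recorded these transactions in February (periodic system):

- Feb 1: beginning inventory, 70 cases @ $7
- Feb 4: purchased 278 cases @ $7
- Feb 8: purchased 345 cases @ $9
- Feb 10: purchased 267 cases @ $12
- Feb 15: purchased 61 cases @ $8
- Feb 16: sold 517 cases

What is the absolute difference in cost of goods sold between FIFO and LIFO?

FIFO COGS: 70 @ $7 + 278 @ $7 + 169 @ $9 = $3,957
LIFO COGS: 61 @ $8 + 267 @ $12 + 189 @ $9 = $5,393
Difference = |$3,957 − $5,393| = $1,436

$1,436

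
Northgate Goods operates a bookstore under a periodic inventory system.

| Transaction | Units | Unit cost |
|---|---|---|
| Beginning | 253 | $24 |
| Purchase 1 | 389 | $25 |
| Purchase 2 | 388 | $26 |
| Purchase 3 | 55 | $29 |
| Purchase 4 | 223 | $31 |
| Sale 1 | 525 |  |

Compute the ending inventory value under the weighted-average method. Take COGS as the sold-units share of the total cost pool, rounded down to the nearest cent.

Ending inventory = $20,588.48

Sale 1, sell 525: 525/1308 × $34,393.00 → $13,804.52
Ending inventory (cost pool remaining) = $20,588.48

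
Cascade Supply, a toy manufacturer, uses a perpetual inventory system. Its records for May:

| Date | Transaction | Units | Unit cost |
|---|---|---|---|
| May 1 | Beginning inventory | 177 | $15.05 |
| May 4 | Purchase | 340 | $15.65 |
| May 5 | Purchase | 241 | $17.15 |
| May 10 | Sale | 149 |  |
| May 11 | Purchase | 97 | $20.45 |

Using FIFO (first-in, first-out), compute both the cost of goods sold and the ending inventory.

May 10, 149 sold [FIFO — oldest first]: 149 @ $15.05 = $2,242.45
Ending inventory: 28 @ $15.05 + 340 @ $15.65 + 241 @ $17.15 + 97 @ $20.45 = $11,859.20

COGS = $2,242.45; ending inventory = $11,859.20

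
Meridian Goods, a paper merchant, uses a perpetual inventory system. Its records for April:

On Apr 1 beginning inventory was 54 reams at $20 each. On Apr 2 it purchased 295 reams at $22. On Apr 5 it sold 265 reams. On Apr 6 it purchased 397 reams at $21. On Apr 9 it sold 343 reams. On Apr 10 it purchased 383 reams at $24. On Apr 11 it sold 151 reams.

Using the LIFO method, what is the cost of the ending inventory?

Apr 5, 265 sold [LIFO — newest first]: 265 @ $22 = $5,830
Apr 9, 343 sold [LIFO — newest first]: 343 @ $21 = $7,203
Apr 11, 151 sold [LIFO — newest first]: 151 @ $24 = $3,624
Total COGS = $5,830 + $7,203 + $3,624 = $16,657
Ending inventory: 54 @ $20 + 30 @ $22 + 54 @ $21 + 232 @ $24 = $8,442
Check: goods available $25,099 = COGS $16,657 + ending $8,442

Ending inventory = $8,442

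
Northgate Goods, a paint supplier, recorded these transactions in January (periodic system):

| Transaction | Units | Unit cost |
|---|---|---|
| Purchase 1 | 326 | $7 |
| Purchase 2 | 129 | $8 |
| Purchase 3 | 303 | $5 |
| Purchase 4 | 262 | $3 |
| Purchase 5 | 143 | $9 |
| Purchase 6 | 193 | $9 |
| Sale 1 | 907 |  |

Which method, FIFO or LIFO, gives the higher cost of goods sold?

FIFO COGS: 326 @ $7 + 129 @ $8 + 303 @ $5 + 149 @ $3 = $5,276
LIFO COGS: 193 @ $9 + 143 @ $9 + 262 @ $3 + 303 @ $5 + 6 @ $8 = $5,373

LIFO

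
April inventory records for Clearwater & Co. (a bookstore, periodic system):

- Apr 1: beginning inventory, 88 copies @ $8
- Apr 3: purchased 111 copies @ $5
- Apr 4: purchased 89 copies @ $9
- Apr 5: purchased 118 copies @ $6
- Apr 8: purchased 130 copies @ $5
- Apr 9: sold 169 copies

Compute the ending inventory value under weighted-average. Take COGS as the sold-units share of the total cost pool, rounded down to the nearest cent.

Apr 9, sell 169: 169/536 × $3,418.00 → $1,077.69
Ending inventory (cost pool remaining) = $2,340.31

Ending inventory = $2,340.31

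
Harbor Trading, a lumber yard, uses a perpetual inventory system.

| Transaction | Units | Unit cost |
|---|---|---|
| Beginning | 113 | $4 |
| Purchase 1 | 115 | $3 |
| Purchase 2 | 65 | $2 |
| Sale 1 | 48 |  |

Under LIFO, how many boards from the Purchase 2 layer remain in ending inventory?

17

Sale 1 (48) [LIFO — newest first]: 48 @ $2 = $96
Ending inventory: 113 @ $4 + 115 @ $3 + 17 @ $2 = $831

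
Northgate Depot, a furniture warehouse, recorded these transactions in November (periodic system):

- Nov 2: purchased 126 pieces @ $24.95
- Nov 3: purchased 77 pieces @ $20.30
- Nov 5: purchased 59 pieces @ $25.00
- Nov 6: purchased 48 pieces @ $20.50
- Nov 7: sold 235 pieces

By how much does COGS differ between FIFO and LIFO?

FIFO COGS: 126 @ $24.95 + 77 @ $20.30 + 32 @ $25.00 = $5,506.80
LIFO COGS: 48 @ $20.50 + 59 @ $25.00 + 77 @ $20.30 + 51 @ $24.95 = $5,294.55
Difference = |$5,506.80 − $5,294.55| = $212.25

$212.25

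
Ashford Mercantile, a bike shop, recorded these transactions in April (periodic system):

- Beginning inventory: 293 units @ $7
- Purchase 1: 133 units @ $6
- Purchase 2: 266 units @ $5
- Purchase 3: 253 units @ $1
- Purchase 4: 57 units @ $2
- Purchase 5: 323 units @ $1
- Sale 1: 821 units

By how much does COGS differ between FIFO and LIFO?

FIFO COGS: 293 @ $7 + 133 @ $6 + 266 @ $5 + 129 @ $1 = $4,308
LIFO COGS: 323 @ $1 + 57 @ $2 + 253 @ $1 + 188 @ $5 = $1,630
Difference = |$4,308 − $1,630| = $2,678

$2,678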